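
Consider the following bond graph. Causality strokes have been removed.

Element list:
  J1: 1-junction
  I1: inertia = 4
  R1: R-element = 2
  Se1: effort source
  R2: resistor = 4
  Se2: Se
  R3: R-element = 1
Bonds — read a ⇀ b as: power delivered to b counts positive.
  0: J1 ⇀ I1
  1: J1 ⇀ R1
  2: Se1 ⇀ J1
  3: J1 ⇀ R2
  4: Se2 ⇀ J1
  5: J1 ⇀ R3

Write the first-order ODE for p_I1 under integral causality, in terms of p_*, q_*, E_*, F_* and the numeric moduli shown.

dp_I1/dt = E_Se1 + E_Se2 - 7*p_I1/4

b2 |J1  (Se1 (Se) sets effort on bond)
b4 |J1  (source Se2 imposes e)
b0 |I1  (I1: I, integral causality)
b1 |J1  (J1: bond 0 brought flow, rest push out)
b3 |J1  (1-jn J1 has f-setter on 0)
b5 |J1  (J1 flow already set via bond 0)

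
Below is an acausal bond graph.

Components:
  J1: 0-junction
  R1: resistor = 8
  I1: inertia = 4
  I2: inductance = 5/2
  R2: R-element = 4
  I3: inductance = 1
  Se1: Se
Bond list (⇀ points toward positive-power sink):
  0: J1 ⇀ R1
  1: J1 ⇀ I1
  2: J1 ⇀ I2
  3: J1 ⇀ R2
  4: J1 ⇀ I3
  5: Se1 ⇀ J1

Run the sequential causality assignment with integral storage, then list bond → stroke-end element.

b5 stroke at J1  (Se1: effort source, stroke at far end)
b0 stroke at R1  (common-e at J1 fixed by 5)
b1 stroke at I1  (J1 effort already set via bond 5)
b2 stroke at I2  (J1 effort already set via bond 5)
b3 stroke at R2  (J1: bond 5 brought effort, rest push out)
b4 stroke at I3  (0-jn J1 has e-setter on 5)

bond 0 stroke at R1
bond 1 stroke at I1
bond 2 stroke at I2
bond 3 stroke at R2
bond 4 stroke at I3
bond 5 stroke at J1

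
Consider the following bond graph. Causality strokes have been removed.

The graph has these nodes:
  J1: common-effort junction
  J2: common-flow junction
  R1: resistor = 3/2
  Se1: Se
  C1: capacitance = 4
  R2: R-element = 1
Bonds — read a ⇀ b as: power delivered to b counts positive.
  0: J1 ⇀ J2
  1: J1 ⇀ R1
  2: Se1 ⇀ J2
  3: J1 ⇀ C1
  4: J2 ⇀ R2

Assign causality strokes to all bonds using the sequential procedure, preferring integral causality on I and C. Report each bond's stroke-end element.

β2 |J2  (source Se1 imposes e)
β3 |J1  (C1 outputs effort q/C1)
β0 |J2  (J1: bond 3 brought effort, rest push out)
β1 |R1  (common-e at J1 fixed by 3)
β4 |R2  (J2: last free bond brings flow in)

#0 stroke→J2
#1 stroke→R1
#2 stroke→J2
#3 stroke→J1
#4 stroke→R2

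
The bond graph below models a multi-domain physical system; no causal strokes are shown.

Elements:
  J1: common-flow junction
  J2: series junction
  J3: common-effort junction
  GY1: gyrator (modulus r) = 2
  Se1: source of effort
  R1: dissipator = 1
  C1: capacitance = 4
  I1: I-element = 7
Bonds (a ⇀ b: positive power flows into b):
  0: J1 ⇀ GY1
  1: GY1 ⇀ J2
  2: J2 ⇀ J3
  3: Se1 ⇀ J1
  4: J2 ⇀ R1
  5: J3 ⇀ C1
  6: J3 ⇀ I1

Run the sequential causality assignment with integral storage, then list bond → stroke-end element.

b0 stroke at GY1
b1 stroke at GY1
b2 stroke at J2
b3 stroke at J1
b4 stroke at J2
b5 stroke at J3
b6 stroke at I1

β3 →J1  (source Se1 imposes e)
β0 →GY1  (only one flow-in slot at J1)
β1 →GY1  (GY1 both-in/both-out from 0)
β2 →J2  (J2: bond 1 brought flow, rest push out)
β4 →J2  (1-jn J2 has f-setter on 1)
β5 →J3  (C1 outputs effort q/C1)
β6 →I1  (0-jn J3 has e-setter on 5)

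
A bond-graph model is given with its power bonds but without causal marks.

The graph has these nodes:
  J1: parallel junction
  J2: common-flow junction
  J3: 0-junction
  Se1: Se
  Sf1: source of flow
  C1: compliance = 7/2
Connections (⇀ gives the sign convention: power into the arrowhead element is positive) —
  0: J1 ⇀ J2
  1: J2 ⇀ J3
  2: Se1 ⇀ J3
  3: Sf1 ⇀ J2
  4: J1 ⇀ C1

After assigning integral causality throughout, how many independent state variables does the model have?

1  (C1 all integral)

#2 →J3  (Se1 fixes effort; stroke away)
#3 →Sf1  (Sf1 (Sf) sets flow on bond)
#0 →J2  (1-jn J2 has f-setter on 3)
#1 →J2  (J2: bond 3 brought flow, rest push out)
#4 →J1  (only one effort-in slot at J1)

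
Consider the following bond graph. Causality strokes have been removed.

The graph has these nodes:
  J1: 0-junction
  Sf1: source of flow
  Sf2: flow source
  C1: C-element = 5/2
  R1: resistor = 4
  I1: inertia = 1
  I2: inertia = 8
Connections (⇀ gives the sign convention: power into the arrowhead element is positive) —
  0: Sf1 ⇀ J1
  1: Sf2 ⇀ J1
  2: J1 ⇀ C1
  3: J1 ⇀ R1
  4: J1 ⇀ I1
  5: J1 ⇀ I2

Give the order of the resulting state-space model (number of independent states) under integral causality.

bond 0 stroke at Sf1  (Sf1: flow source, stroke at near end)
bond 1 stroke at Sf2  (Sf2 (Sf) sets flow on bond)
bond 2 stroke at J1  (C1 outputs effort q/C1)
bond 3 stroke at R1  (J1 effort already set via bond 2)
bond 4 stroke at I1  (0-jn J1 has e-setter on 2)
bond 5 stroke at I2  (J1 effort already set via bond 2)

3  (C1, I1, I2 all integral)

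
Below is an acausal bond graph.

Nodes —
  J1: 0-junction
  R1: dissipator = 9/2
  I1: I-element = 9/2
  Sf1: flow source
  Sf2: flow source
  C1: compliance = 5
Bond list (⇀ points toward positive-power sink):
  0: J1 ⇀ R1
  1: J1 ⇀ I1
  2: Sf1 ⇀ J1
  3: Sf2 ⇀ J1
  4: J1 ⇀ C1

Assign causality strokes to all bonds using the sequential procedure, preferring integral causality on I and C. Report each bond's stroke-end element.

bond 2 stroke→Sf1  (source Sf1 imposes f)
bond 3 stroke→Sf2  (Sf2 fixes flow; stroke at Sf2)
bond 1 stroke→I1  (I1: I, integral causality)
bond 4 stroke→J1  (prefer integral on C1)
bond 0 stroke→R1  (common-e at J1 fixed by 4)

β0 stroke→R1
β1 stroke→I1
β2 stroke→Sf1
β3 stroke→Sf2
β4 stroke→J1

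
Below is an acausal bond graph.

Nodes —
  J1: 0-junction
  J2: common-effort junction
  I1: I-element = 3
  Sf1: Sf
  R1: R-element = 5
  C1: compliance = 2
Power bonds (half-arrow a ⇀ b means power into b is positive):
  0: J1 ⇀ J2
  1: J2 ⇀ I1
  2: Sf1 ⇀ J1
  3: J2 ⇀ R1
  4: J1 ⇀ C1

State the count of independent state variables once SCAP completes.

2  (C1, I1 all integral)

#2 →Sf1  (Sf1 fixes flow; stroke at Sf1)
#1 →I1  (prefer integral on I1)
#4 →J1  (C1 integral (e out))
#0 →J2  (J1 effort already set via bond 4)
#3 →R1  (common-e at J2 fixed by 0)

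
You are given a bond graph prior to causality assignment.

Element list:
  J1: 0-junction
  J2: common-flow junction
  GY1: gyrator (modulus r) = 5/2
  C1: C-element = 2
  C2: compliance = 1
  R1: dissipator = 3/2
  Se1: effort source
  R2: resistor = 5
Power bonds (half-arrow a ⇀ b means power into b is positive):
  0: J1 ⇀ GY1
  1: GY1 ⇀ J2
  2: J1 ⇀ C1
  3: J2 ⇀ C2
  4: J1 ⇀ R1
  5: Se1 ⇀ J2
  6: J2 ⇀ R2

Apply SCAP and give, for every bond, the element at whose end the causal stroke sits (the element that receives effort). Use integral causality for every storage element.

β0 →GY1
β1 →GY1
β2 →J1
β3 →J2
β4 →R1
β5 →J2
β6 →J2

#5 stroke at J2  (Se1 (Se) sets effort on bond)
#2 stroke at J1  (prefer integral on C1)
#0 stroke at GY1  (common-e at J1 fixed by 2)
#4 stroke at R1  (0-jn J1 has e-setter on 2)
#1 stroke at GY1  (GY1 both-in/both-out from 0)
#3 stroke at J2  (1-jn J2 has f-setter on 1)
#6 stroke at J2  (common-f at J2 fixed by 1)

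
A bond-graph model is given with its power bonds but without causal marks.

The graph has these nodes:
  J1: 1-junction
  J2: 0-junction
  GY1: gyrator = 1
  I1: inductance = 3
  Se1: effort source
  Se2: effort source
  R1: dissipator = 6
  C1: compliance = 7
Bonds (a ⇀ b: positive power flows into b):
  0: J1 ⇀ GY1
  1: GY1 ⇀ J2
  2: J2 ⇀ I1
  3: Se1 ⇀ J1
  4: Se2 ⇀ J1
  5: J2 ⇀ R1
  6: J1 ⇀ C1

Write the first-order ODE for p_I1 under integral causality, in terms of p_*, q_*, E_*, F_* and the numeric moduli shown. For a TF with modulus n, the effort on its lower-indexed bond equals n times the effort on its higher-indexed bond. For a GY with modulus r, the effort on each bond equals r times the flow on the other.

dp_I1/dt = 6*E_Se1 + 6*E_Se2 - 2*p_I1 - 6*q_C1/7

#3 stroke→J1  (source Se1 imposes e)
#4 stroke→J1  (Se2 fixes effort; stroke away)
#2 stroke→I1  (I1 outputs flow p/I1)
#6 stroke→J1  (C1 integral (e out))
#0 stroke→GY1  (J1: last free bond brings flow in)
#1 stroke→GY1  (GY1 both-in/both-out from 0)
#5 stroke→J2  (only one effort-in slot at J2)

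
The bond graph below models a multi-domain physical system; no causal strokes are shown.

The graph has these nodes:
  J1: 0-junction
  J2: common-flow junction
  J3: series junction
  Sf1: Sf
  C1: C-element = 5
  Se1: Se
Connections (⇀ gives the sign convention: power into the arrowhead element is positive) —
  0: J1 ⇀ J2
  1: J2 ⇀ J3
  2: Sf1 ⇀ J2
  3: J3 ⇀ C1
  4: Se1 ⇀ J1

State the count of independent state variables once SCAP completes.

b2 →Sf1  (Sf1 (Sf) sets flow on bond)
b4 →J1  (Se1 (Se) sets effort on bond)
b0 →J2  (0-jn J1 has e-setter on 4)
b1 →J2  (J2: bond 2 brought flow, rest push out)
b3 →J3  (1-jn J3 has f-setter on 1)

1  (C1 all integral)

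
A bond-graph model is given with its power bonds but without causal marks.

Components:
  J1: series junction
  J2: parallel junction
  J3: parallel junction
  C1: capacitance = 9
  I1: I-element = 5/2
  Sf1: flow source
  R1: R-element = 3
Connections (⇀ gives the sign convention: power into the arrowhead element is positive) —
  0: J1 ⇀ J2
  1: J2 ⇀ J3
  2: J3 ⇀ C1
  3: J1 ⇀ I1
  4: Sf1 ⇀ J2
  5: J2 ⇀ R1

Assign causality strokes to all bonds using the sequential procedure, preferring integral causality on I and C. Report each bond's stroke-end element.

#4 →Sf1  (source Sf1 imposes f)
#2 →J3  (C1 integral (e out))
#1 →J2  (J3: bond 2 brought effort, rest push out)
#0 →J1  (J2: bond 1 brought effort, rest push out)
#5 →R1  (common-e at J2 fixed by 1)
#3 →I1  (J1: last free bond brings flow in)

bond 0 stroke at J1
bond 1 stroke at J2
bond 2 stroke at J3
bond 3 stroke at I1
bond 4 stroke at Sf1
bond 5 stroke at R1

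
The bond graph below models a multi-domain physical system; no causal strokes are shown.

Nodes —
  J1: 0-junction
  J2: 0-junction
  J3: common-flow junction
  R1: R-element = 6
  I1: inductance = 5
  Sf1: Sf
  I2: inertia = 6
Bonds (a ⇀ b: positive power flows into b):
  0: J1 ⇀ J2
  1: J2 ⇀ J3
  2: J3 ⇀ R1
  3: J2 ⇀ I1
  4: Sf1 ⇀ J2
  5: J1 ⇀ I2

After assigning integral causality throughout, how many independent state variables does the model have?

β4 |Sf1  (Sf1 (Sf) sets flow on bond)
β3 |I1  (prefer integral on I1)
β5 |I2  (prefer integral on I2)
β0 |J1  (J1: last free bond brings effort in)
β1 |J2  (J2: last free bond brings effort in)
β2 |J3  (J3: bond 1 brought flow, rest push out)

2  (I1, I2 all integral)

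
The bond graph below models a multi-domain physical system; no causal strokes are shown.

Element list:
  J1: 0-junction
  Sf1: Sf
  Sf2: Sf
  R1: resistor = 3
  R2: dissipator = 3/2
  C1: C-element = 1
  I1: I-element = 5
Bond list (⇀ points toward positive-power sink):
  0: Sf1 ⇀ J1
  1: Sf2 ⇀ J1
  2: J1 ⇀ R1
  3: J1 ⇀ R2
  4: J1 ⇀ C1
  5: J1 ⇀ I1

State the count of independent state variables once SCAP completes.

#0 stroke→Sf1  (Sf1 (Sf) sets flow on bond)
#1 stroke→Sf2  (Sf2: flow source, stroke at near end)
#4 stroke→J1  (C1 integral (e out))
#2 stroke→R1  (0-jn J1 has e-setter on 4)
#3 stroke→R2  (J1: bond 4 brought effort, rest push out)
#5 stroke→I1  (J1: bond 4 brought effort, rest push out)

2  (C1, I1 all integral)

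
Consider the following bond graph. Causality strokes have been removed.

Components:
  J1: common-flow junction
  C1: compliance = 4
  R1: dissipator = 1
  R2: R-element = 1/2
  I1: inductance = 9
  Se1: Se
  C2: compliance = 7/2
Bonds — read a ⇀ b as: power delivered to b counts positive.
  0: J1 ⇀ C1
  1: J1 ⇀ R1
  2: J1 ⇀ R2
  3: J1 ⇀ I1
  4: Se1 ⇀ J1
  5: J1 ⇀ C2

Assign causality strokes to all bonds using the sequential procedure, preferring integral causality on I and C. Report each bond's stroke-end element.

bond 0 stroke→J1
bond 1 stroke→J1
bond 2 stroke→J1
bond 3 stroke→I1
bond 4 stroke→J1
bond 5 stroke→J1

bond 4 |J1  (Se1 fixes effort; stroke away)
bond 0 |J1  (prefer integral on C1)
bond 3 |I1  (prefer integral on I1)
bond 1 |J1  (J1 flow already set via bond 3)
bond 2 |J1  (1-jn J1 has f-setter on 3)
bond 5 |J1  (J1 flow already set via bond 3)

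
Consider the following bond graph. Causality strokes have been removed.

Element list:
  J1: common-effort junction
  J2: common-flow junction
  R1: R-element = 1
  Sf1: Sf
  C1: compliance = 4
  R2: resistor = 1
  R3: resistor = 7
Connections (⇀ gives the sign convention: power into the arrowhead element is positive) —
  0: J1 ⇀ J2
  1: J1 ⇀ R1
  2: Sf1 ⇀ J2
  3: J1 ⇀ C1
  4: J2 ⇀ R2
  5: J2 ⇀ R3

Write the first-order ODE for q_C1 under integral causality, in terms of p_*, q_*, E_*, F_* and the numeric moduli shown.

dq_C1/dt = -F_Sf1 - q_C1/4

#2 stroke at Sf1  (Sf1 fixes flow; stroke at Sf1)
#0 stroke at J2  (1-jn J2 has f-setter on 2)
#4 stroke at J2  (common-f at J2 fixed by 2)
#5 stroke at J2  (1-jn J2 has f-setter on 2)
#3 stroke at J1  (C1 outputs effort q/C1)
#1 stroke at R1  (J1: bond 3 brought effort, rest push out)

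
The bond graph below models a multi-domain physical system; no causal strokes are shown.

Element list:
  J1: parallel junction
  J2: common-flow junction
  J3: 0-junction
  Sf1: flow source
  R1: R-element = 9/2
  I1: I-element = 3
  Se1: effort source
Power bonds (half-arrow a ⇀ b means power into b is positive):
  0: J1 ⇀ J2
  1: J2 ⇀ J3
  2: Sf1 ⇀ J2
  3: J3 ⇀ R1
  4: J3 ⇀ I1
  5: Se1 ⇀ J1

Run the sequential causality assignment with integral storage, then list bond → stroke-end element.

#2 →Sf1  (Sf1 (Sf) sets flow on bond)
#5 →J1  (source Se1 imposes e)
#0 →J2  (common-e at J1 fixed by 5)
#1 →J2  (J2: bond 2 brought flow, rest push out)
#4 →I1  (I1 outputs flow p/I1)
#3 →J3  (closing 0-jn rule on J3)

bond 0 →J2
bond 1 →J2
bond 2 →Sf1
bond 3 →J3
bond 4 →I1
bond 5 →J1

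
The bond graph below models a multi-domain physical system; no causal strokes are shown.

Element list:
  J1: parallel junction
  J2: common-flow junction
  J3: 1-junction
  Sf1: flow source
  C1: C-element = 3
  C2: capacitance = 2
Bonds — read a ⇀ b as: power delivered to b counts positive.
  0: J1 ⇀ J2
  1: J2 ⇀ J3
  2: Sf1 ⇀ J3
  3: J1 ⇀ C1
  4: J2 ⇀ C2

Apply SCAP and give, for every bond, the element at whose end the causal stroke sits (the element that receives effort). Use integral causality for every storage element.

#2 stroke→Sf1  (Sf1 (Sf) sets flow on bond)
#1 stroke→J3  (J3 flow already set via bond 2)
#0 stroke→J2  (J2: bond 1 brought flow, rest push out)
#4 stroke→J2  (J2 flow already set via bond 1)
#3 stroke→J1  (only one effort-in slot at J1)

#0 stroke→J2
#1 stroke→J3
#2 stroke→Sf1
#3 stroke→J1
#4 stroke→J2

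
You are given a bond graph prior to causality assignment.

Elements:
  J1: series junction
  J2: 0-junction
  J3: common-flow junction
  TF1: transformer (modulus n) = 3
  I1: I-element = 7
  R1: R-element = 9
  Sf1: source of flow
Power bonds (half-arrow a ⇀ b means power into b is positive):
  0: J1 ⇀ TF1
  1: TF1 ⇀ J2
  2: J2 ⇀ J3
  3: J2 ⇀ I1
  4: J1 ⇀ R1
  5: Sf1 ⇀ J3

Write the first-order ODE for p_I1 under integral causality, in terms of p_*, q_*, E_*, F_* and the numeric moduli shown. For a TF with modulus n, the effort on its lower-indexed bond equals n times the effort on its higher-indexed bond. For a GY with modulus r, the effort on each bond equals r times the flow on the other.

dp_I1/dt = -F_Sf1 - p_I1/7

#5 →Sf1  (Sf1 fixes flow; stroke at Sf1)
#2 →J3  (1-jn J3 has f-setter on 5)
#3 →I1  (I1: I, integral causality)
#1 →J2  (J2: last free bond brings effort in)
#0 →TF1  (TF1 one-in-one-out from 1)
#4 →J1  (J1 flow already set via bond 0)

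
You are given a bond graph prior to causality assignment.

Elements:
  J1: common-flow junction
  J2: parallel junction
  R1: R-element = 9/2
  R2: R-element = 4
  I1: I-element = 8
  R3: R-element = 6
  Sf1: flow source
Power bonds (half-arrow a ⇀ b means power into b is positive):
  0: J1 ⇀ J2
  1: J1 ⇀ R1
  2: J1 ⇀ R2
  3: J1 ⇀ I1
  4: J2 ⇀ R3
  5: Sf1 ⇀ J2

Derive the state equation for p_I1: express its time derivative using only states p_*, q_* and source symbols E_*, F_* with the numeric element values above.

bond 5 stroke→Sf1  (Sf1 fixes flow; stroke at Sf1)
bond 3 stroke→I1  (I1 integral (f out))
bond 0 stroke→J1  (J1: bond 3 brought flow, rest push out)
bond 1 stroke→J1  (J1: bond 3 brought flow, rest push out)
bond 2 stroke→J1  (common-f at J1 fixed by 3)
bond 4 stroke→J2  (closing 0-jn rule on J2)

dp_I1/dt = -6*F_Sf1 - 29*p_I1/16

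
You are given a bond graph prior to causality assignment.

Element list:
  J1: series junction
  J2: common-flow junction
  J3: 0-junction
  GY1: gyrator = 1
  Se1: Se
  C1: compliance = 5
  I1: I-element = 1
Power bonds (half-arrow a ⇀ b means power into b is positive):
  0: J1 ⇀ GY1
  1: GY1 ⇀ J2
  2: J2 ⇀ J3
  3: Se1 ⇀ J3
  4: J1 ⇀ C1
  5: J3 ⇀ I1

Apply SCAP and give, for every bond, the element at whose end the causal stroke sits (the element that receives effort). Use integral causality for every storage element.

#3 →J3  (Se1 fixes effort; stroke away)
#2 →J2  (common-e at J3 fixed by 3)
#5 →I1  (0-jn J3 has e-setter on 3)
#1 →GY1  (J2: last free bond brings flow in)
#0 →GY1  (through GY1, causality inverts; strokes same side of GY1)
#4 →J1  (common-f at J1 fixed by 0)

b0 |GY1
b1 |GY1
b2 |J2
b3 |J3
b4 |J1
b5 |I1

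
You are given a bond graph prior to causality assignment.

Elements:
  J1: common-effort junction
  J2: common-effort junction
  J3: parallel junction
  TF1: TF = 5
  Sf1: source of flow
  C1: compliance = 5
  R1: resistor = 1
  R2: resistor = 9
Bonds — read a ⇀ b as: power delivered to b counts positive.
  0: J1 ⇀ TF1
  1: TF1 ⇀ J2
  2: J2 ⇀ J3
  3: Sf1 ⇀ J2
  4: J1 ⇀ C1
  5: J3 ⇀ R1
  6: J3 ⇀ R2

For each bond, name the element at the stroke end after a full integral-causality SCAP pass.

#3 stroke at Sf1  (Sf1 fixes flow; stroke at Sf1)
#4 stroke at J1  (C1: C, integral causality)
#0 stroke at TF1  (common-e at J1 fixed by 4)
#1 stroke at J2  (through TF1, causality passes straight; one stroke at TF1)
#2 stroke at J3  (0-jn J2 has e-setter on 1)
#5 stroke at R1  (J3: bond 2 brought effort, rest push out)
#6 stroke at R2  (J3 effort already set via bond 2)

β0 stroke→TF1
β1 stroke→J2
β2 stroke→J3
β3 stroke→Sf1
β4 stroke→J1
β5 stroke→R1
β6 stroke→R2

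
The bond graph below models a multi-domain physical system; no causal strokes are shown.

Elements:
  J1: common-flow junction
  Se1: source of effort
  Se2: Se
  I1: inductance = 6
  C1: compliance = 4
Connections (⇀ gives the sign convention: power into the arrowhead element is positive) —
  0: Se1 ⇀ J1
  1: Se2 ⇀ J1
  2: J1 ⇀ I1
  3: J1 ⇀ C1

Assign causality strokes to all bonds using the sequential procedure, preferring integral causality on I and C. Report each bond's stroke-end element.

#0 stroke at J1
#1 stroke at J1
#2 stroke at I1
#3 stroke at J1

bond 0 →J1  (Se1 fixes effort; stroke away)
bond 1 →J1  (source Se2 imposes e)
bond 2 →I1  (I1 integral (f out))
bond 3 →J1  (common-f at J1 fixed by 2)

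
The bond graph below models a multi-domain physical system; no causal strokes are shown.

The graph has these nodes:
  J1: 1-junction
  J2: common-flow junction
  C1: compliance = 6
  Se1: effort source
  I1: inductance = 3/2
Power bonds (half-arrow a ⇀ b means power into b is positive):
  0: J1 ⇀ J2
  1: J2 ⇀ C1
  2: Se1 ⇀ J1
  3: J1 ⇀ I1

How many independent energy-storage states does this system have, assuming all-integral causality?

2  (C1, I1 all integral)

β2 →J1  (source Se1 imposes e)
β1 →J2  (C1 integral (e out))
β0 →J1  (closing 1-jn rule on J2)
β3 →I1  (J1: last free bond brings flow in)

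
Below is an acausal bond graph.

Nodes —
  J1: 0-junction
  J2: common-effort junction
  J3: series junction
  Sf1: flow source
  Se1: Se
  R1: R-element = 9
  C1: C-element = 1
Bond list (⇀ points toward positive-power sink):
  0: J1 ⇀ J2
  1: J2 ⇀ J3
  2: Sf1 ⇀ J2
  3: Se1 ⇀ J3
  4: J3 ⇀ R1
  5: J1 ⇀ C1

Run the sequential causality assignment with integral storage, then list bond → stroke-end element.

#0 stroke→J2
#1 stroke→J3
#2 stroke→Sf1
#3 stroke→J3
#4 stroke→R1
#5 stroke→J1

bond 2 |Sf1  (source Sf1 imposes f)
bond 3 |J3  (source Se1 imposes e)
bond 5 |J1  (C1: C, integral causality)
bond 0 |J2  (J1 effort already set via bond 5)
bond 1 |J3  (J2: bond 0 brought effort, rest push out)
bond 4 |R1  (closing 1-jn rule on J3)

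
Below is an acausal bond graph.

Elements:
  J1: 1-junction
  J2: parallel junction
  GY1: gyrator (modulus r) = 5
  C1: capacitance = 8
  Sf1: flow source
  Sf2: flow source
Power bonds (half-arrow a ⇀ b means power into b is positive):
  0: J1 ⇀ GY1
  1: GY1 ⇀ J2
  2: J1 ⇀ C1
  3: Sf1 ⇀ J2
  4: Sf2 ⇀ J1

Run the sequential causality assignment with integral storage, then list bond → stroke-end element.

#0 stroke at J1
#1 stroke at J2
#2 stroke at J1
#3 stroke at Sf1
#4 stroke at Sf2

b3 →Sf1  (Sf1 (Sf) sets flow on bond)
b4 →Sf2  (Sf2: flow source, stroke at near end)
b0 →J1  (1-jn J1 has f-setter on 4)
b2 →J1  (common-f at J1 fixed by 4)
b1 →J2  (J2 needs exactly one e-in)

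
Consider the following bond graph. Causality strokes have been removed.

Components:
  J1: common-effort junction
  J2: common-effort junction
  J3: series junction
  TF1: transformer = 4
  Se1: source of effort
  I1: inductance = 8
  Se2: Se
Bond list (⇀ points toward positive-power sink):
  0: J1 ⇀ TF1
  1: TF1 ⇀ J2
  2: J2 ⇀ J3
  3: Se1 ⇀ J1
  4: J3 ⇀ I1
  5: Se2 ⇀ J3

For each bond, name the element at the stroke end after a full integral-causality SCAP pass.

bond 3 |J1  (Se1 (Se) sets effort on bond)
bond 5 |J3  (source Se2 imposes e)
bond 0 |TF1  (0-jn J1 has e-setter on 3)
bond 1 |J2  (TF1: transformer flips bond 0)
bond 2 |J3  (J2: bond 1 brought effort, rest push out)
bond 4 |I1  (only one flow-in slot at J3)

b0 stroke at TF1
b1 stroke at J2
b2 stroke at J3
b3 stroke at J1
b4 stroke at I1
b5 stroke at J3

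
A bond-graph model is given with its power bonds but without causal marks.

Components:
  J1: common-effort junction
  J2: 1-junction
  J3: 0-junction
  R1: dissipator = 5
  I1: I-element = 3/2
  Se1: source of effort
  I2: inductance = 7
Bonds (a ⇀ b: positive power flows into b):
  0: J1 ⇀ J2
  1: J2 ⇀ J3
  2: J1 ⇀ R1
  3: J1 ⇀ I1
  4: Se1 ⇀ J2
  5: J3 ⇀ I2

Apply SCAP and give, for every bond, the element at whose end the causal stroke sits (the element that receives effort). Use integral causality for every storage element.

b0 →J2
b1 →J3
b2 →J1
b3 →I1
b4 →J2
b5 →I2

bond 4 →J2  (Se1 (Se) sets effort on bond)
bond 3 →I1  (I1: I, integral causality)
bond 5 →I2  (I2 integral (f out))
bond 1 →J3  (only one effort-in slot at J3)
bond 0 →J2  (common-f at J2 fixed by 1)
bond 2 →J1  (only one effort-in slot at J1)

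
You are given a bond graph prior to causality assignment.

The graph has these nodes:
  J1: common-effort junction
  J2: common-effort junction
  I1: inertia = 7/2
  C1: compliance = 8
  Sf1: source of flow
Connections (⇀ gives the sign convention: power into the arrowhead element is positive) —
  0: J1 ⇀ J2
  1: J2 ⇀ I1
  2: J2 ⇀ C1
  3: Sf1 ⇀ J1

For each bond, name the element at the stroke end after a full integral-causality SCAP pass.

bond 3 stroke→Sf1  (Sf1 (Sf) sets flow on bond)
bond 0 stroke→J1  (only one effort-in slot at J1)
bond 1 stroke→I1  (prefer integral on I1)
bond 2 stroke→J2  (only one effort-in slot at J2)

β0 stroke at J1
β1 stroke at I1
β2 stroke at J2
β3 stroke at Sf1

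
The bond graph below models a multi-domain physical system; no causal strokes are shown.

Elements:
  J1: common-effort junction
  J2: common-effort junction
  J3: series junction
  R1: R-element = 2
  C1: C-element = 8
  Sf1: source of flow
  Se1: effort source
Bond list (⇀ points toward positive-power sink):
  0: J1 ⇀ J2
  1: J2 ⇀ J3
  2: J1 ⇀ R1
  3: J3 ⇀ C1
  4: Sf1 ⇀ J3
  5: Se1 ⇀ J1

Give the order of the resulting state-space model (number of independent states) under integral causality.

β4 stroke→Sf1  (source Sf1 imposes f)
β5 stroke→J1  (Se1: effort source, stroke at far end)
β0 stroke→J2  (J1: bond 5 brought effort, rest push out)
β2 stroke→R1  (J1 effort already set via bond 5)
β1 stroke→J3  (J2: bond 0 brought effort, rest push out)
β3 stroke→J3  (1-jn J3 has f-setter on 4)

1  (C1 all integral)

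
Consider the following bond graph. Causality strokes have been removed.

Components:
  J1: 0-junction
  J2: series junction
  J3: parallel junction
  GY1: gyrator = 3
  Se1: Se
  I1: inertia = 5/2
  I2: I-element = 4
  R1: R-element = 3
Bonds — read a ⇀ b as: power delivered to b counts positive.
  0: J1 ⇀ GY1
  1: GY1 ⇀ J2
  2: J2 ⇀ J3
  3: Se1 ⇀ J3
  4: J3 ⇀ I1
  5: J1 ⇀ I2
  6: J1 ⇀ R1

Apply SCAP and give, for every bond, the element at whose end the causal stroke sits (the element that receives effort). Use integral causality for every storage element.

b3 stroke→J3  (source Se1 imposes e)
b2 stroke→J2  (J3: bond 3 brought effort, rest push out)
b4 stroke→I1  (J3: bond 3 brought effort, rest push out)
b1 stroke→GY1  (J2: last free bond brings flow in)
b0 stroke→GY1  (GY1 both-in/both-out from 1)
b5 stroke→I2  (prefer integral on I2)
b6 stroke→J1  (closing 0-jn rule on J1)

bond 0 stroke→GY1
bond 1 stroke→GY1
bond 2 stroke→J2
bond 3 stroke→J3
bond 4 stroke→I1
bond 5 stroke→I2
bond 6 stroke→J1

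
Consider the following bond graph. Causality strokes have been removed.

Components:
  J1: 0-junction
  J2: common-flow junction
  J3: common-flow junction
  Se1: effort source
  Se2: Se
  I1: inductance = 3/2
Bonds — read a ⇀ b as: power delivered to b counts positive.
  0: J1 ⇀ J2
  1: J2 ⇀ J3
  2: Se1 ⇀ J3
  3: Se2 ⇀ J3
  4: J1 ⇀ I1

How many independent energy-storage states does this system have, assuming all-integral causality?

1  (I1 all integral)

bond 2 stroke→J3  (Se1 fixes effort; stroke away)
bond 3 stroke→J3  (Se2 fixes effort; stroke away)
bond 1 stroke→J2  (only one flow-in slot at J3)
bond 0 stroke→J1  (closing 1-jn rule on J2)
bond 4 stroke→I1  (0-jn J1 has e-setter on 0)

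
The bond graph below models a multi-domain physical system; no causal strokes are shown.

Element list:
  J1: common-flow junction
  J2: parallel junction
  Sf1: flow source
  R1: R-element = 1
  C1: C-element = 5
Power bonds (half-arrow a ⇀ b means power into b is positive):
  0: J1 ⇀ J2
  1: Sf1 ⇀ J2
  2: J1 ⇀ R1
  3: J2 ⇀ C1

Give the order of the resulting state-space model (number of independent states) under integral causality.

1  (C1 all integral)

b1 stroke at Sf1  (Sf1: flow source, stroke at near end)
b3 stroke at J2  (C1 outputs effort q/C1)
b0 stroke at J1  (J2 effort already set via bond 3)
b2 stroke at R1  (J1: last free bond brings flow in)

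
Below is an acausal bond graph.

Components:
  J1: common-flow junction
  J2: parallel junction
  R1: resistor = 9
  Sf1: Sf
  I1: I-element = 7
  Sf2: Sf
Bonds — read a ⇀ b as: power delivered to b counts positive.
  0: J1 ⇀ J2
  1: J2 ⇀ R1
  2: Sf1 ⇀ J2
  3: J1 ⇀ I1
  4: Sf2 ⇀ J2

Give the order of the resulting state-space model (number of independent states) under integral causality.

1  (I1 all integral)

b2 →Sf1  (source Sf1 imposes f)
b4 →Sf2  (source Sf2 imposes f)
b3 →I1  (I1 outputs flow p/I1)
b0 →J1  (1-jn J1 has f-setter on 3)
b1 →J2  (closing 0-jn rule on J2)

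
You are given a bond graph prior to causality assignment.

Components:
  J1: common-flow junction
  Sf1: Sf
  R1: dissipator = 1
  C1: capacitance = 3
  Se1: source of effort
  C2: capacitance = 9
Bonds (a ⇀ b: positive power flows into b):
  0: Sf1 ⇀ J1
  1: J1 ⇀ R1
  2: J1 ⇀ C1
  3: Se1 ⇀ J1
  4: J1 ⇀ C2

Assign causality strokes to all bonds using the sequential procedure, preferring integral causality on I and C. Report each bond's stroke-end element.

bond 0 |Sf1  (Sf1 (Sf) sets flow on bond)
bond 3 |J1  (Se1 fixes effort; stroke away)
bond 1 |J1  (common-f at J1 fixed by 0)
bond 2 |J1  (1-jn J1 has f-setter on 0)
bond 4 |J1  (common-f at J1 fixed by 0)

β0 stroke→Sf1
β1 stroke→J1
β2 stroke→J1
β3 stroke→J1
β4 stroke→J1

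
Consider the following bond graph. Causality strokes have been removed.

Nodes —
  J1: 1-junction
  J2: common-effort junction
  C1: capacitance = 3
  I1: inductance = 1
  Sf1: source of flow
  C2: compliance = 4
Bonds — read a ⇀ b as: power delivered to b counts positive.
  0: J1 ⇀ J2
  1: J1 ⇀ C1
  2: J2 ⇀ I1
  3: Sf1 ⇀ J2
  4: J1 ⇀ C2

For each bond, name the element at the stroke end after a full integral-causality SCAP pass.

#0 |J2
#1 |J1
#2 |I1
#3 |Sf1
#4 |J1

β3 stroke at Sf1  (Sf1 fixes flow; stroke at Sf1)
β1 stroke at J1  (C1: C, integral causality)
β2 stroke at I1  (I1 integral (f out))
β0 stroke at J2  (J2: last free bond brings effort in)
β4 stroke at J1  (J1: bond 0 brought flow, rest push out)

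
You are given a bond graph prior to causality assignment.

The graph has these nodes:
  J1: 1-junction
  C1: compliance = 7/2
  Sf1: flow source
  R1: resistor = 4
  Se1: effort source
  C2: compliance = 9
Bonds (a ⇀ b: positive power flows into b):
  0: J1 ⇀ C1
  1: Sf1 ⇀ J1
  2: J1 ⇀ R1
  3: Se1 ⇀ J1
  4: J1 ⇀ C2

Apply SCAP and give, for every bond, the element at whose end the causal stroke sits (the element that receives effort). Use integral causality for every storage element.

b0 |J1
b1 |Sf1
b2 |J1
b3 |J1
b4 |J1

β1 stroke→Sf1  (source Sf1 imposes f)
β3 stroke→J1  (source Se1 imposes e)
β0 stroke→J1  (J1 flow already set via bond 1)
β2 stroke→J1  (J1 flow already set via bond 1)
β4 stroke→J1  (common-f at J1 fixed by 1)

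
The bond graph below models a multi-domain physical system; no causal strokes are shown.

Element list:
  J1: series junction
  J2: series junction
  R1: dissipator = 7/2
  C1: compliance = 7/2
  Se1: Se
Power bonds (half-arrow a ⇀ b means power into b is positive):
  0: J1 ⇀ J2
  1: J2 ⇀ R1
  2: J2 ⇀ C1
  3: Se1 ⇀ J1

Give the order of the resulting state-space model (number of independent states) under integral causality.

β3 →J1  (source Se1 imposes e)
β0 →J2  (closing 1-jn rule on J1)
β2 →J2  (C1: C, integral causality)
β1 →R1  (only one flow-in slot at J2)

1  (C1 all integral)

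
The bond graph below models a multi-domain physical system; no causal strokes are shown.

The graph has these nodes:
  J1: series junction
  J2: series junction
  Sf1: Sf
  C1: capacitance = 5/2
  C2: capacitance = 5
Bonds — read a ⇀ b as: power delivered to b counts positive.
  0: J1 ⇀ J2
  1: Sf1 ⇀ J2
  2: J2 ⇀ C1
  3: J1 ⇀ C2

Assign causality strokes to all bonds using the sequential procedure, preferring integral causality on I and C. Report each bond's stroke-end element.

bond 0 stroke→J2
bond 1 stroke→Sf1
bond 2 stroke→J2
bond 3 stroke→J1

bond 1 stroke→Sf1  (source Sf1 imposes f)
bond 0 stroke→J2  (common-f at J2 fixed by 1)
bond 2 stroke→J2  (J2: bond 1 brought flow, rest push out)
bond 3 stroke→J1  (common-f at J1 fixed by 0)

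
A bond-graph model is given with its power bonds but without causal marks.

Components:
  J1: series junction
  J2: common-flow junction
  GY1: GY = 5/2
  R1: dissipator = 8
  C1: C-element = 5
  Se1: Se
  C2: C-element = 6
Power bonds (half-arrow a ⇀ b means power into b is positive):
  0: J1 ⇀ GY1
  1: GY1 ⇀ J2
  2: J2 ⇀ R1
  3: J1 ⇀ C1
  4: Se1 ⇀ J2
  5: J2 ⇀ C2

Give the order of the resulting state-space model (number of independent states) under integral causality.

b4 stroke at J2  (Se1 (Se) sets effort on bond)
b3 stroke at J1  (C1 outputs effort q/C1)
b0 stroke at GY1  (only one flow-in slot at J1)
b1 stroke at GY1  (GY1 both-in/both-out from 0)
b2 stroke at J2  (J2 flow already set via bond 1)
b5 stroke at J2  (J2: bond 1 brought flow, rest push out)

2  (C1, C2 all integral)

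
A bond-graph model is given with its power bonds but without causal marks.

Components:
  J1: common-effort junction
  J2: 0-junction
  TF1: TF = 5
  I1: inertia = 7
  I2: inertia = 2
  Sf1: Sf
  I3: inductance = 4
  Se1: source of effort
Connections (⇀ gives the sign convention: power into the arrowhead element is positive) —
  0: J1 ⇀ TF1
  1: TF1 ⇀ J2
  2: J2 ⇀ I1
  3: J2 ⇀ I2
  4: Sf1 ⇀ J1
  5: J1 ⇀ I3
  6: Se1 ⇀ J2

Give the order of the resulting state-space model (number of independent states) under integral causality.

3  (I1, I2, I3 all integral)

b4 →Sf1  (source Sf1 imposes f)
b6 →J2  (Se1 (Se) sets effort on bond)
b1 →TF1  (J2: bond 6 brought effort, rest push out)
b2 →I1  (J2: bond 6 brought effort, rest push out)
b3 →I2  (J2: bond 6 brought effort, rest push out)
b0 →J1  (TF TF1: opposite of bond 1)
b5 →I3  (J1: bond 0 brought effort, rest push out)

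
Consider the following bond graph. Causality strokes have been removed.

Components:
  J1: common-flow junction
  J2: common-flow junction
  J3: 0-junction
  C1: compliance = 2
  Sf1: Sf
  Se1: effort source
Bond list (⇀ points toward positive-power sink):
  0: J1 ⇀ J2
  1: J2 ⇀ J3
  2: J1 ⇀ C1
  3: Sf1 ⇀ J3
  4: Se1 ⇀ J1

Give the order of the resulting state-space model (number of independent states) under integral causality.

b3 →Sf1  (Sf1 (Sf) sets flow on bond)
b4 →J1  (Se1 (Se) sets effort on bond)
b1 →J3  (J3 needs exactly one e-in)
b0 →J2  (1-jn J2 has f-setter on 1)
b2 →J1  (J1: bond 0 brought flow, rest push out)

1  (C1 all integral)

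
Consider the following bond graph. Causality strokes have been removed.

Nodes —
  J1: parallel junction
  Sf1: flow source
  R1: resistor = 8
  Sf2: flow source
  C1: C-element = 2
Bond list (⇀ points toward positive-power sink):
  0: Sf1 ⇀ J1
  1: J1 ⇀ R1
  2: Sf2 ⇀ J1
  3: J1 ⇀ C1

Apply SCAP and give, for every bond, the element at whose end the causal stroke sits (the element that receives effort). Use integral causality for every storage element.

β0 stroke→Sf1  (Sf1 (Sf) sets flow on bond)
β2 stroke→Sf2  (source Sf2 imposes f)
β3 stroke→J1  (C1 integral (e out))
β1 stroke→R1  (J1: bond 3 brought effort, rest push out)

b0 stroke→Sf1
b1 stroke→R1
b2 stroke→Sf2
b3 stroke→J1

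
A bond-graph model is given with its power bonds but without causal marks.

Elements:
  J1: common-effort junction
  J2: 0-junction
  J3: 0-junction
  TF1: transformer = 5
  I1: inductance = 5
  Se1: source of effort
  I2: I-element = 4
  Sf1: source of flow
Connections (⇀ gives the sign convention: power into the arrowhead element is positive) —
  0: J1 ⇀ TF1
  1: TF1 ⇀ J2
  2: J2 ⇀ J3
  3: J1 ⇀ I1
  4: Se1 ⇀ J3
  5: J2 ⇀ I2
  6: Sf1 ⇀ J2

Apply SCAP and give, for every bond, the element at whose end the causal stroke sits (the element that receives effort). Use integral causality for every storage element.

bond 4 stroke at J3  (source Se1 imposes e)
bond 6 stroke at Sf1  (Sf1: flow source, stroke at near end)
bond 2 stroke at J2  (common-e at J3 fixed by 4)
bond 1 stroke at TF1  (J2 effort already set via bond 2)
bond 5 stroke at I2  (J2: bond 2 brought effort, rest push out)
bond 0 stroke at J1  (TF TF1: opposite of bond 1)
bond 3 stroke at I1  (0-jn J1 has e-setter on 0)

b0 stroke→J1
b1 stroke→TF1
b2 stroke→J2
b3 stroke→I1
b4 stroke→J3
b5 stroke→I2
b6 stroke→Sf1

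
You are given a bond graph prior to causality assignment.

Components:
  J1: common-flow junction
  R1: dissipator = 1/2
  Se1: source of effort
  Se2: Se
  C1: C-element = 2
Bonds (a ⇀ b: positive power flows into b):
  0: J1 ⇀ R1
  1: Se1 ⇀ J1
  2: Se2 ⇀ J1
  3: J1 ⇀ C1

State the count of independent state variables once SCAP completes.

bond 1 stroke→J1  (Se1 (Se) sets effort on bond)
bond 2 stroke→J1  (source Se2 imposes e)
bond 3 stroke→J1  (C1 integral (e out))
bond 0 stroke→R1  (J1 needs exactly one f-in)

1  (C1 all integral)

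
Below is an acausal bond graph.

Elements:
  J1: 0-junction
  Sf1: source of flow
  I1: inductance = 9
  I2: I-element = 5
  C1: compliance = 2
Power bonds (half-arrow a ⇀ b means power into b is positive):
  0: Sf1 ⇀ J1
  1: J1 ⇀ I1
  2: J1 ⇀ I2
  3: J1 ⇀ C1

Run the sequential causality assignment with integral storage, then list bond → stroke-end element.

bond 0 →Sf1  (Sf1: flow source, stroke at near end)
bond 1 →I1  (I1 outputs flow p/I1)
bond 2 →I2  (I2 integral (f out))
bond 3 →J1  (closing 0-jn rule on J1)

β0 stroke at Sf1
β1 stroke at I1
β2 stroke at I2
β3 stroke at J1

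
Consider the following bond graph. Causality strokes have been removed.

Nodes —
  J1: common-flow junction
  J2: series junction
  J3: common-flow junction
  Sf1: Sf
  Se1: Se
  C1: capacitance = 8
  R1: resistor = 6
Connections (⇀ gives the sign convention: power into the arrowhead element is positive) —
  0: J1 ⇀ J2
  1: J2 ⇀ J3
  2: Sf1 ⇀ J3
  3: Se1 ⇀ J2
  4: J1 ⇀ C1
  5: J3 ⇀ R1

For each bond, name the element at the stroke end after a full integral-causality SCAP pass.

bond 0 stroke at J2
bond 1 stroke at J3
bond 2 stroke at Sf1
bond 3 stroke at J2
bond 4 stroke at J1
bond 5 stroke at J3

#2 stroke at Sf1  (source Sf1 imposes f)
#3 stroke at J2  (Se1: effort source, stroke at far end)
#1 stroke at J3  (common-f at J3 fixed by 2)
#5 stroke at J3  (1-jn J3 has f-setter on 2)
#0 stroke at J2  (J2: bond 1 brought flow, rest push out)
#4 stroke at J1  (1-jn J1 has f-setter on 0)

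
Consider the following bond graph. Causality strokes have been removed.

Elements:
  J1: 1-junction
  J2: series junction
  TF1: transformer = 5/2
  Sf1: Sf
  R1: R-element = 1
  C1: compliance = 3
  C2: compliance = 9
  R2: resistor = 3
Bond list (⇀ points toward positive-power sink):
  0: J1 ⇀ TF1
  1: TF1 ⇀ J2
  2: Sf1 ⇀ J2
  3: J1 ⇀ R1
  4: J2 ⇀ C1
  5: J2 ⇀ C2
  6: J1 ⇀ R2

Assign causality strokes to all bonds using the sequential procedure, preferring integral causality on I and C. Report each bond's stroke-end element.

β2 →Sf1  (source Sf1 imposes f)
β1 →J2  (1-jn J2 has f-setter on 2)
β4 →J2  (J2: bond 2 brought flow, rest push out)
β5 →J2  (J2 flow already set via bond 2)
β0 →TF1  (through TF1, causality passes straight; one stroke at TF1)
β3 →J1  (J1: bond 0 brought flow, rest push out)
β6 →J1  (J1 flow already set via bond 0)

b0 stroke→TF1
b1 stroke→J2
b2 stroke→Sf1
b3 stroke→J1
b4 stroke→J2
b5 stroke→J2
b6 stroke→J1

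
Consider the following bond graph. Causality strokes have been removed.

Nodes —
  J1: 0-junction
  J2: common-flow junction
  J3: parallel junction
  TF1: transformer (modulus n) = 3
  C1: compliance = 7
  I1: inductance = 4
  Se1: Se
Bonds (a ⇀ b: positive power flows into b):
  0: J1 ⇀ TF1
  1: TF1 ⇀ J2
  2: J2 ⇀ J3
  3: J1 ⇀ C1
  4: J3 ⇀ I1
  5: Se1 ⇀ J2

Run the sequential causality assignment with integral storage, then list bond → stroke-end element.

#0 |TF1
#1 |J2
#2 |J3
#3 |J1
#4 |I1
#5 |J2

b5 |J2  (Se1 fixes effort; stroke away)
b3 |J1  (C1 integral (e out))
b0 |TF1  (J1 effort already set via bond 3)
b1 |J2  (through TF1, causality passes straight; one stroke at TF1)
b2 |J3  (J2: last free bond brings flow in)
b4 |I1  (J3 effort already set via bond 2)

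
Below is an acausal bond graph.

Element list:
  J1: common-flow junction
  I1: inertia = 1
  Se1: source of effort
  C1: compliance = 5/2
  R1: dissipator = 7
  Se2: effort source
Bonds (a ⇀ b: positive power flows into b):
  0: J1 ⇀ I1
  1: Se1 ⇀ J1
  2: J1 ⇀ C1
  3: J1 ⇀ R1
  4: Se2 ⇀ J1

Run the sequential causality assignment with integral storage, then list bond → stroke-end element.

b0 |I1
b1 |J1
b2 |J1
b3 |J1
b4 |J1

#1 →J1  (source Se1 imposes e)
#4 →J1  (source Se2 imposes e)
#0 →I1  (I1: I, integral causality)
#2 →J1  (common-f at J1 fixed by 0)
#3 →J1  (J1: bond 0 brought flow, rest push out)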